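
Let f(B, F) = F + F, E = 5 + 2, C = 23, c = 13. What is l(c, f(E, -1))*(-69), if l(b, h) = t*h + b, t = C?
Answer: 2277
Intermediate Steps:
E = 7
f(B, F) = 2*F
t = 23
l(b, h) = b + 23*h (l(b, h) = 23*h + b = b + 23*h)
l(c, f(E, -1))*(-69) = (13 + 23*(2*(-1)))*(-69) = (13 + 23*(-2))*(-69) = (13 - 46)*(-69) = -33*(-69) = 2277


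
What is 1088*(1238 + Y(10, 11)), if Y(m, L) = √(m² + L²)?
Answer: 1346944 + 1088*√221 ≈ 1.3631e+6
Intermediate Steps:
Y(m, L) = √(L² + m²)
1088*(1238 + Y(10, 11)) = 1088*(1238 + √(11² + 10²)) = 1088*(1238 + √(121 + 100)) = 1088*(1238 + √221) = 1346944 + 1088*√221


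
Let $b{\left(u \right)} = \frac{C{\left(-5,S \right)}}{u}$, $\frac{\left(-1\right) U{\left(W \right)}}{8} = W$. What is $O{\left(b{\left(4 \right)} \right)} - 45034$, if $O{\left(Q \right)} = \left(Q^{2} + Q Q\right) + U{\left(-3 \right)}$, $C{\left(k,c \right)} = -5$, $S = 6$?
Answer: $- \frac{360055}{8} \approx -45007.0$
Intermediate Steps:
$U{\left(W \right)} = - 8 W$
$b{\left(u \right)} = - \frac{5}{u}$
$O{\left(Q \right)} = 24 + 2 Q^{2}$ ($O{\left(Q \right)} = \left(Q^{2} + Q Q\right) - -24 = \left(Q^{2} + Q^{2}\right) + 24 = 2 Q^{2} + 24 = 24 + 2 Q^{2}$)
$O{\left(b{\left(4 \right)} \right)} - 45034 = \left(24 + 2 \left(- \frac{5}{4}\right)^{2}\right) - 45034 = \left(24 + 2 \cdot \frac{25}{16}\right) - 45034 = \left(24 + \frac{25}{8}\right) - 45034 = \frac{217}{8} - 45034 = - \frac{360055}{8}$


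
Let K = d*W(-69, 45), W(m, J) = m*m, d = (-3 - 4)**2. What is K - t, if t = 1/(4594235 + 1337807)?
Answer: 1383880146137/5932042 ≈ 2.3329e+5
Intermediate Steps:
d = 49 (d = (-7)**2 = 49)
W(m, J) = m**2
t = 1/5932042 ≈ 1.6858e-7
K = 233289 (K = 49*(-69)**2 = 49*4761 = 233289)
K - t = 233289 - 1*1/5932042 = 233289 - 1/5932042 = 1383880146137/5932042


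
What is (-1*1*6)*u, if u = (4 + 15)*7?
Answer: -798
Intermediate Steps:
u = 133 (u = 19*7 = 133)
(-1*1*6)*u = (-1*1*6)*133 = -1*6*133 = -6*133 = -798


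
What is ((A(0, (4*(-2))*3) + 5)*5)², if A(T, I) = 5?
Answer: 2500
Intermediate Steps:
((A(0, (4*(-2))*3) + 5)*5)² = ((5 + 5)*5)² = (10*5)² = 50² = 2500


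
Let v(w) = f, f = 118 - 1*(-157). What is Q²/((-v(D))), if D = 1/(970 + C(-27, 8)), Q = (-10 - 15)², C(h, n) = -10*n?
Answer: -15625/11 ≈ -1420.5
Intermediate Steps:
f = 275 (f = 118 + 157 = 275)
Q = 625 (Q = (-25)² = 625)
D = 1/890 (D = 1/(970 - 10*8) = 1/(970 - 80) = 1/890 ≈ 0.0011236)
v(w) = 275
Q²/((-v(D))) = 625²/((-1*275)) = 390625/(-275) = 390625*(-1/275) = -15625/11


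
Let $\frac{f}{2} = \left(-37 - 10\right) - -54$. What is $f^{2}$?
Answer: $196$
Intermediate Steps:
$f = 14$ ($f = 2 \left(\left(-37 - 10\right) - -54\right) = 2 \left(\left(-37 - 10\right) + 54\right) = 2 \left(-47 + 54\right) = 2 \cdot 7 = 14$)
$f^{2} = 14^{2} = 196$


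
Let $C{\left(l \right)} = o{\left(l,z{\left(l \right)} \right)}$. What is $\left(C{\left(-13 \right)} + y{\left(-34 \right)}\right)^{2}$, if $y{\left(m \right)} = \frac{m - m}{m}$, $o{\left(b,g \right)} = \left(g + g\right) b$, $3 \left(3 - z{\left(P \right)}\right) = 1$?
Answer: $\frac{43264}{9} \approx 4807.1$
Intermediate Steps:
$z{\left(P \right)} = \frac{8}{3}$ ($z{\left(P \right)} = 3 - \frac{1}{3} = \frac{8}{3}$)
$o{\left(b,g \right)} = 2 b g$ ($o{\left(b,g \right)} = 2 g b = 2 b g$)
$C{\left(l \right)} = \frac{16 l}{3}$ ($C{\left(l \right)} = 2 l \frac{8}{3} = \frac{16 l}{3}$)
$y{\left(m \right)} = 0$ ($y{\left(m \right)} = \frac{0}{m} = 0$)
$\left(C{\left(-13 \right)} + y{\left(-34 \right)}\right)^{2} = \left(\frac{16}{3} \left(-13\right) + 0\right)^{2} = \left(- \frac{208}{3} + 0\right)^{2} = \left(- \frac{208}{3}\right)^{2} = \frac{43264}{9}$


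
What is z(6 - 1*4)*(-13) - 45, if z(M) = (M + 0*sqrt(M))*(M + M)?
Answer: -149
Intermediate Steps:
z(M) = 2*M**2 (z(M) = (M + 0)*(2*M) = M*(2*M) = 2*M**2)
z(6 - 1*4)*(-13) - 45 = (2*(6 - 1*4)**2)*(-13) - 45 = (2*(6 - 4)**2)*(-13) - 45 = (2*2**2)*(-13) - 45 = (2*4)*(-13) - 45 = 8*(-13) - 45 = -104 - 45 = -149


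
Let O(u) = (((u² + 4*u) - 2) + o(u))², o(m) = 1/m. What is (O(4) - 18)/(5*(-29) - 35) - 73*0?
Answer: -14353/2880 ≈ -4.9837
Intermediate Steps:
O(u) = (-2 + 1/u + u² + 4*u)² (O(u) = (((u² + 4*u) - 2) + 1/u)² = ((-2 + u² + 4*u) + 1/u)² = (-2 + 1/u + u² + 4*u)²)
(O(4) - 18)/(5*(-29) - 35) - 73*0 = ((1 + 4*(-2 + 4² + 4*4))²/4² - 18)/(5*(-29) - 35) - 73*0 = ((1 + 4*(-2 + 16 + 16))²/16 - 18)/(-145 - 35) + 0 = ((1 + 4*30)²/16 - 18)/(-180) + 0 = ((1 + 120)²/16 - 18)*(-1/180) + 0 = ((1/16)*121² - 18)*(-1/180) + 0 = ((1/16)*14641 - 18)*(-1/180) + 0 = (14641/16 - 18)*(-1/180) + 0 = (14353/16)*(-1/180) + 0 = -14353/2880 + 0 = -14353/2880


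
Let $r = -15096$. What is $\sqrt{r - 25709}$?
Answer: $i \sqrt{40805} \approx 202.0 i$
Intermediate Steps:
$\sqrt{r - 25709} = \sqrt{-15096 - 25709} = \sqrt{-40805} = i \sqrt{40805}$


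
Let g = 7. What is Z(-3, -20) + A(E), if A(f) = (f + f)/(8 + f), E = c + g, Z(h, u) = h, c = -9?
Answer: -11/3 ≈ -3.6667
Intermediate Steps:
E = -2 (E = -9 + 7 = -2)
A(f) = 2*f/(8 + f) (A(f) = (2*f)/(8 + f) = 2*f/(8 + f))
Z(-3, -20) + A(E) = -3 + 2*(-2)/(8 - 2) = -3 + 2*(-2)/6 = -3 + 2*(-2)*(⅙) = -3 - ⅔ = -11/3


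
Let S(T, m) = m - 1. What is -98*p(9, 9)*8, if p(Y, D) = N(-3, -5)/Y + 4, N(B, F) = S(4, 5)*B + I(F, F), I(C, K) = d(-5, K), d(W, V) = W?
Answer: -14896/9 ≈ -1655.1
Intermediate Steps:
S(T, m) = -1 + m
I(C, K) = -5
N(B, F) = -5 + 4*B (N(B, F) = (-1 + 5)*B - 5 = 4*B - 5 = -5 + 4*B)
p(Y, D) = 4 - 17/Y (p(Y, D) = (-5 + 4*(-3))/Y + 4 = (-5 - 12)/Y + 4 = -17/Y + 4 = 4 - 17/Y)
-98*p(9, 9)*8 = -98*(4 - 17/9)*8 = -98*19/9*8 = -1862/9*8 = -14896/9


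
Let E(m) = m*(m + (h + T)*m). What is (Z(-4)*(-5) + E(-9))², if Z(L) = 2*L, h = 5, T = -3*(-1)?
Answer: 591361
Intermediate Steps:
T = 3
E(m) = 9*m² (E(m) = m*(m + (5 + 3)*m) = m*(m + 8*m) = m*(9*m) = 9*m²)
(Z(-4)*(-5) + E(-9))² = ((2*(-4))*(-5) + 9*(-9)²)² = (-8*(-5) + 9*81)² = (40 + 729)² = 769² = 591361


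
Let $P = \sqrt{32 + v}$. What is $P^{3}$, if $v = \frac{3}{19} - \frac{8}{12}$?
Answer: $\frac{1795 \sqrt{102315}}{3249} \approx 176.72$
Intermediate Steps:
$v = - \frac{29}{57}$ ($v = 3 \cdot \frac{1}{19} - \frac{2}{3} = \frac{3}{19} - \frac{2}{3} = - \frac{29}{57} \approx -0.50877$)
$P = \frac{\sqrt{102315}}{57}$ ($P = \sqrt{32 - \frac{29}{57}} = \sqrt{\frac{1795}{57}} = \frac{\sqrt{102315}}{57} \approx 5.6117$)
$P^{3} = \left(\frac{\sqrt{102315}}{57}\right)^{3} = \frac{1795 \sqrt{102315}}{3249}$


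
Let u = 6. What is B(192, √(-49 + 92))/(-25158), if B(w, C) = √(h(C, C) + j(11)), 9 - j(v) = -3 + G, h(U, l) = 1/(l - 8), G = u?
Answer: -√(47 - 6*√43)/(25158*√(8 - √43)) ≈ -9.1567e-5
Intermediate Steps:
G = 6
h(U, l) = 1/(-8 + l)
j(v) = 6 (j(v) = 9 - (-3 + 6) = 9 - 1*3 = 9 - 3 = 6)
B(w, C) = √(6 + 1/(-8 + C)) (B(w, C) = √(1/(-8 + C) + 6) = √(6 + 1/(-8 + C)))
B(192, √(-49 + 92))/(-25158) = √((-47 + 6*√(-49 + 92))/(-8 + √(-49 + 92)))/(-25158) = √((-47 + 6*√43)/(-8 + √43))*(-1/25158) = (√(-1/(-8 + √43))*√(47 - 6*√43))*(-1/25158) = -√(-1/(-8 + √43))*√(47 - 6*√43)/25158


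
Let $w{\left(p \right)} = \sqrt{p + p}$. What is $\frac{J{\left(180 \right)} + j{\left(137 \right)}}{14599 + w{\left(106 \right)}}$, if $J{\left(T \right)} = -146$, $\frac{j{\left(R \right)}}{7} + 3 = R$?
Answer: $\frac{11562408}{213130589} - \frac{1584 \sqrt{53}}{213130589} \approx 0.054196$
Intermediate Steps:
$j{\left(R \right)} = -21 + 7 R$
$w{\left(p \right)} = \sqrt{2} \sqrt{p}$ ($w{\left(p \right)} = \sqrt{2 p} = \sqrt{2} \sqrt{p}$)
$\frac{J{\left(180 \right)} + j{\left(137 \right)}}{14599 + w{\left(106 \right)}} = \frac{-146 + \left(-21 + 7 \cdot 137\right)}{14599 + \sqrt{2} \sqrt{106}} = \frac{-146 + \left(-21 + 959\right)}{14599 + 2 \sqrt{53}} = \frac{-146 + 938}{14599 + 2 \sqrt{53}} = \frac{792}{14599 + 2 \sqrt{53}}$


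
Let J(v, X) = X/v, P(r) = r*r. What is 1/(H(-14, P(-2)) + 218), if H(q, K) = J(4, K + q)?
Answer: 2/431 ≈ 0.0046404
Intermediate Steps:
P(r) = r²
H(q, K) = K/4 + q/4 (H(q, K) = (K + q)/4 = (K + q)*(¼) = K/4 + q/4)
1/(H(-14, P(-2)) + 218) = 1/(((¼)*(-2)² + (¼)*(-14)) + 218) = 1/(((¼)*4 - 7/2) + 218) = 1/((1 - 7/2) + 218) = 1/(-5/2 + 218) = 1/(431/2) = 2/431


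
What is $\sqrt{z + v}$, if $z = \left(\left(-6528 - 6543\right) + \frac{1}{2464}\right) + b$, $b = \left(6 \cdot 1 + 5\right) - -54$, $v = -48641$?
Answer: $\frac{i \sqrt{23392323878}}{616} \approx 248.29 i$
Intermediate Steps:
$b = 65$ ($b = \left(6 + 5\right) + 54 = 11 + 54 = 65$)
$z = - \frac{32046783}{2464}$ ($z = \left(\left(-6528 - 6543\right) + \frac{1}{2464}\right) + 65 = \left(-13071 + \frac{1}{2464}\right) + 65 = - \frac{32206943}{2464} + 65 = - \frac{32046783}{2464} \approx -13006.0$)
$\sqrt{z + v} = \sqrt{- \frac{32046783}{2464} - 48641} = \sqrt{- \frac{151898207}{2464}} = \frac{i \sqrt{23392323878}}{616}$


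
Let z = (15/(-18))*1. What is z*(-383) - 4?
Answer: 1891/6 ≈ 315.17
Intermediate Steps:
z = -5/6 (z = (15*(-1/18))*1 = -5/6*1 = -5/6 ≈ -0.83333)
z*(-383) - 4 = -5/6*(-383) - 4 = 1915/6 - 4 = 1891/6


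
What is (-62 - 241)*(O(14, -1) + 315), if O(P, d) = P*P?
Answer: -154833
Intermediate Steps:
O(P, d) = P²
(-62 - 241)*(O(14, -1) + 315) = (-62 - 241)*(14² + 315) = -303*(196 + 315) = -303*511 = -154833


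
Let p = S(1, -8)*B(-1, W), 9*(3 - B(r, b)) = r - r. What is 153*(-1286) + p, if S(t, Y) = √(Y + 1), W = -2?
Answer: -196758 + 3*I*√7 ≈ -1.9676e+5 + 7.9373*I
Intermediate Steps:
B(r, b) = 3 (B(r, b) = 3 - (r - r)/9 = 3 - ⅑*0 = 3 + 0 = 3)
S(t, Y) = √(1 + Y)
p = 3*I*√7 (p = √(1 - 8)*3 = √(-7)*3 = (I*√7)*3 = 3*I*√7 ≈ 7.9373*I)
153*(-1286) + p = 153*(-1286) + 3*I*√7 = -196758 + 3*I*√7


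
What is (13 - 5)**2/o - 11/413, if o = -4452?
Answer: -2693/65667 ≈ -0.041010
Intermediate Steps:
(13 - 5)**2/o - 11/413 = (13 - 5)**2/(-4452) - 11/413 = 8**2*(-1/4452) - 11*1/413 = 64*(-1/4452) - 11/413 = -16/1113 - 11/413 = -2693/65667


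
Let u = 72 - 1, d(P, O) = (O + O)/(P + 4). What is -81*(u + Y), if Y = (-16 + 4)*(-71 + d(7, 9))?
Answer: -804897/11 ≈ -73173.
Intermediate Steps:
d(P, O) = 2*O/(4 + P) (d(P, O) = (2*O)/(4 + P) = 2*O/(4 + P))
u = 71
Y = 9156/11 (Y = (-16 + 4)*(-71 + 2*9/(4 + 7)) = -12*(-71 + 2*9/11) = -12*(-71 + 2*9*(1/11)) = -12*(-71 + 18/11) = -12*(-763/11) = 9156/11 ≈ 832.36)
-81*(u + Y) = -81*(71 + 9156/11) = -81*9937/11 = -804897/11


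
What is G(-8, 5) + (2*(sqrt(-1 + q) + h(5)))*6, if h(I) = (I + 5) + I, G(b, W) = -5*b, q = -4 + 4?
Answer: 220 + 12*I ≈ 220.0 + 12.0*I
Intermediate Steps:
q = 0
h(I) = 5 + 2*I (h(I) = (5 + I) + I = 5 + 2*I)
G(-8, 5) + (2*(sqrt(-1 + q) + h(5)))*6 = -5*(-8) + (2*(sqrt(-1 + 0) + (5 + 2*5)))*6 = 40 + (2*(sqrt(-1) + (5 + 10)))*6 = 40 + (2*(I + 15))*6 = 40 + (2*(15 + I))*6 = 40 + (30 + 2*I)*6 = 40 + (180 + 12*I) = 220 + 12*I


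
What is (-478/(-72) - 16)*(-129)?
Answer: 14491/12 ≈ 1207.6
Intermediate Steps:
(-478/(-72) - 16)*(-129) = (-478*(-1/72) - 16)*(-129) = (239/36 - 16)*(-129) = -337/36*(-129) = 14491/12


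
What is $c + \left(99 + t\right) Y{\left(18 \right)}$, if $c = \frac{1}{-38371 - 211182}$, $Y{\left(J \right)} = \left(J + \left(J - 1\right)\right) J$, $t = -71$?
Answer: $\frac{4402114919}{249553} \approx 17640.0$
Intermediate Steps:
$Y{\left(J \right)} = J \left(-1 + 2 J\right)$ ($Y{\left(J \right)} = \left(J + \left(-1 + J\right)\right) J = \left(-1 + 2 J\right) J = J \left(-1 + 2 J\right)$)
$c = - \frac{1}{249553}$ ($c = \frac{1}{-249553} = - \frac{1}{249553} \approx -4.0072 \cdot 10^{-6}$)
$c + \left(99 + t\right) Y{\left(18 \right)} = - \frac{1}{249553} + \left(99 - 71\right) 18 \left(-1 + 2 \cdot 18\right) = - \frac{1}{249553} + 28 \cdot 18 \left(-1 + 36\right) = - \frac{1}{249553} + 28 \cdot 18 \cdot 35 = - \frac{1}{249553} + 28 \cdot 630 = - \frac{1}{249553} + 17640 = \frac{4402114919}{249553}$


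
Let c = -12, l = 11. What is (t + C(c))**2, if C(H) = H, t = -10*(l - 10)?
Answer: 484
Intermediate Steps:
t = -10 (t = -10*(11 - 10) = -10*1 = -10)
(t + C(c))**2 = (-10 - 12)**2 = (-22)**2 = 484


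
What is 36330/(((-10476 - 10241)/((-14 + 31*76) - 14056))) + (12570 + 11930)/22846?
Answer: 4861535552510/236650291 ≈ 20543.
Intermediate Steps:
36330/(((-10476 - 10241)/((-14 + 31*76) - 14056))) + (12570 + 11930)/22846 = 36330/((-20717/((-14 + 2356) - 14056))) + 24500*(1/22846) = 36330/((-20717/(2342 - 14056))) + 12250/11423 = 36330/((-20717/(-11714))) + 12250/11423 = 36330/((-20717*(-1/11714))) + 12250/11423 = 36330/(20717/11714) + 12250/11423 = 36330*(11714/20717) + 12250/11423 = 425569620/20717 + 12250/11423 = 4861535552510/236650291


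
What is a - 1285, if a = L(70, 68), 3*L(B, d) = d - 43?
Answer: -3830/3 ≈ -1276.7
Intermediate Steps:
L(B, d) = -43/3 + d/3 (L(B, d) = (d - 43)/3 = (-43 + d)/3 = -43/3 + d/3)
a = 25/3 (a = -43/3 + (⅓)*68 = -43/3 + 68/3 = 25/3 ≈ 8.3333)
a - 1285 = 25/3 - 1285 = -3830/3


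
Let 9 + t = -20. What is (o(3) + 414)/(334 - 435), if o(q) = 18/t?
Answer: -11988/2929 ≈ -4.0929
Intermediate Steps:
t = -29 (t = -9 - 20 = -29)
o(q) = -18/29 (o(q) = 18/(-29) = 18*(-1/29) = -18/29)
(o(3) + 414)/(334 - 435) = (-18/29 + 414)/(334 - 435) = (11988/29)/(-101) = (11988/29)*(-1/101) = -11988/2929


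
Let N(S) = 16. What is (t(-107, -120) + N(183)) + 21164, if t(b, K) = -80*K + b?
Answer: 30673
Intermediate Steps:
t(b, K) = b - 80*K
(t(-107, -120) + N(183)) + 21164 = ((-107 - 80*(-120)) + 16) + 21164 = ((-107 + 9600) + 16) + 21164 = (9493 + 16) + 21164 = 9509 + 21164 = 30673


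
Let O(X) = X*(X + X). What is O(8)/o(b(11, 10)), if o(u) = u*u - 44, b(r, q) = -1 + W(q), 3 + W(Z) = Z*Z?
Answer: 32/2293 ≈ 0.013956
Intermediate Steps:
W(Z) = -3 + Z² (W(Z) = -3 + Z*Z = -3 + Z²)
b(r, q) = -4 + q² (b(r, q) = -1 + (-3 + q²) = -4 + q²)
O(X) = 2*X² (O(X) = X*(2*X) = 2*X²)
o(u) = -44 + u² (o(u) = u² - 44 = -44 + u²)
O(8)/o(b(11, 10)) = (2*8²)/(-44 + (-4 + 10²)²) = (2*64)/(-44 + (-4 + 100)²) = 128/(-44 + 96²) = 128/(-44 + 9216) = 128/9172 = 128*(1/9172) = 32/2293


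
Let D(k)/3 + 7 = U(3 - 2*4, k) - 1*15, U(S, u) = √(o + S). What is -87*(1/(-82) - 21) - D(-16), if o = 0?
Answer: 155313/82 - 3*I*√5 ≈ 1894.1 - 6.7082*I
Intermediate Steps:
U(S, u) = √S (U(S, u) = √(0 + S) = √S)
D(k) = -66 + 3*I*√5 (D(k) = -21 + 3*(√(3 - 2*4) - 1*15) = -21 + 3*(√(3 - 8) - 15) = -21 + 3*(√(-5) - 15) = -21 + 3*(I*√5 - 15) = -21 + 3*(-15 + I*√5) = -21 + (-45 + 3*I*√5) = -66 + 3*I*√5)
-87*(1/(-82) - 21) - D(-16) = -87*(1/(-82) - 21) - (-66 + 3*I*√5) = -87*(1*(-1/82) - 21) + (66 - 3*I*√5) = -87*(-1/82 - 21) + (66 - 3*I*√5) = -87*(-1723/82) + (66 - 3*I*√5) = 149901/82 + (66 - 3*I*√5) = 155313/82 - 3*I*√5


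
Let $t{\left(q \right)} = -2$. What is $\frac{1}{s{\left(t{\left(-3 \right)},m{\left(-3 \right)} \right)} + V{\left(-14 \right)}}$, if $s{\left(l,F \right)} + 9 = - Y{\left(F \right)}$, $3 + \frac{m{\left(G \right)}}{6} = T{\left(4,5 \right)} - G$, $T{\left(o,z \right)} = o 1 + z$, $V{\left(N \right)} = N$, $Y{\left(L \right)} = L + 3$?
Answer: $- \frac{1}{80} \approx -0.0125$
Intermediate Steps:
$Y{\left(L \right)} = 3 + L$
$T{\left(o,z \right)} = o + z$
$m{\left(G \right)} = 36 - 6 G$ ($m{\left(G \right)} = -18 + 6 \left(\left(4 + 5\right) - G\right) = -18 + 6 \left(9 - G\right) = -18 - \left(-54 + 6 G\right) = 36 - 6 G$)
$s{\left(l,F \right)} = -12 - F$ ($s{\left(l,F \right)} = -9 - \left(3 + F\right) = -12 - F$)
$\frac{1}{s{\left(t{\left(-3 \right)},m{\left(-3 \right)} \right)} + V{\left(-14 \right)}} = \frac{1}{\left(-12 - \left(36 - -18\right)\right) - 14} = \frac{1}{\left(-12 - \left(36 + 18\right)\right) - 14} = \frac{1}{\left(-12 - 54\right) - 14} = \frac{1}{-66 - 14} = \frac{1}{-80} = - \frac{1}{80}$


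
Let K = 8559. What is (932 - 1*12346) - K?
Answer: -19973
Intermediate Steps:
(932 - 1*12346) - K = (932 - 1*12346) - 1*8559 = (932 - 12346) - 8559 = -11414 - 8559 = -19973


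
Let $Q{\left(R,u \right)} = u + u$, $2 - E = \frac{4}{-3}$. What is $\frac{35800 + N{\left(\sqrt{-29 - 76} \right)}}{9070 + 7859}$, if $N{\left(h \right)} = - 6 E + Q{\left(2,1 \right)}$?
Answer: $\frac{35782}{16929} \approx 2.1137$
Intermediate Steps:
$E = \frac{10}{3}$ ($E = 2 - \frac{4}{-3} = 2 - 4 \left(- \frac{1}{3}\right) = 2 - - \frac{4}{3} = 2 + \frac{4}{3} = \frac{10}{3} \approx 3.3333$)
$Q{\left(R,u \right)} = 2 u$
$N{\left(h \right)} = -18$ ($N{\left(h \right)} = \left(-6\right) \frac{10}{3} + 2 \cdot 1 = -20 + 2 = -18$)
$\frac{35800 + N{\left(\sqrt{-29 - 76} \right)}}{9070 + 7859} = \frac{35800 - 18}{9070 + 7859} = \frac{35782}{16929}$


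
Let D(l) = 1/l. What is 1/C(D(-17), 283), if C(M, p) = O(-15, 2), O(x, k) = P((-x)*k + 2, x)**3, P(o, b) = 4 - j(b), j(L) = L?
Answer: 1/6859 ≈ 0.00014579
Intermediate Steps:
P(o, b) = 4 - b
O(x, k) = (4 - x)**3
C(M, p) = 6859 (C(M, p) = -(-4 - 15)**3 = -1*(-19)**3 = -1*(-6859) = 6859)
1/C(D(-17), 283) = 1/6859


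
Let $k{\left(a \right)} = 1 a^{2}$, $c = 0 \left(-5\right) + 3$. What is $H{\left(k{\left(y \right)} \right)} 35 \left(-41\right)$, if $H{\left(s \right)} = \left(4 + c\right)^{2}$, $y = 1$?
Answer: $-70315$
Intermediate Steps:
$c = 3$ ($c = 0 + 3 = 3$)
$k{\left(a \right)} = a^{2}$
$H{\left(s \right)} = 49$ ($H{\left(s \right)} = \left(4 + 3\right)^{2} = 7^{2} = 49$)
$H{\left(k{\left(y \right)} \right)} 35 \left(-41\right) = 49 \cdot 35 \left(-41\right) = 1715 \left(-41\right) = -70315$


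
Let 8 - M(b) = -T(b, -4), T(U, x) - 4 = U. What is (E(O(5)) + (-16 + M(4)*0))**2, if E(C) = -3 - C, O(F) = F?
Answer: 576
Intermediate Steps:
T(U, x) = 4 + U
M(b) = 12 + b (M(b) = 8 - (-1)*(4 + b) = 8 - (-4 - b) = 8 + (4 + b) = 12 + b)
(E(O(5)) + (-16 + M(4)*0))**2 = ((-3 - 1*5) + (-16 + (12 + 4)*0))**2 = ((-3 - 5) + (-16 + 16*0))**2 = (-8 + (-16 + 0))**2 = (-8 - 16)**2 = (-24)**2 = 576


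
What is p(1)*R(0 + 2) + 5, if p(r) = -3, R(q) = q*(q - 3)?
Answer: 11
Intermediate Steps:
R(q) = q*(-3 + q)
p(1)*R(0 + 2) + 5 = -3*(0 + 2)*(-3 + (0 + 2)) + 5 = -6*(-3 + 2) + 5 = -6*(-1) + 5 = -3*(-2) + 5 = 6 + 5 = 11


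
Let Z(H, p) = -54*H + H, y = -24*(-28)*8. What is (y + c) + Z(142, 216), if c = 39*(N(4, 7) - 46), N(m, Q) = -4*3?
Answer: -4412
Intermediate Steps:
N(m, Q) = -12
c = -2262 (c = 39*(-12 - 46) = 39*(-58) = -2262)
y = 5376 (y = 672*8 = 5376)
Z(H, p) = -53*H
(y + c) + Z(142, 216) = (5376 - 2262) - 53*142 = 3114 - 7526 = -4412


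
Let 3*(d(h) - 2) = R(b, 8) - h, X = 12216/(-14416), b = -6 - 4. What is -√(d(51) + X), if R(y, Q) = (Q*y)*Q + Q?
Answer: -I*√6619836210/5406 ≈ -15.05*I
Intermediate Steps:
b = -10
X = -1527/1802 (X = 12216*(-1/14416) = -1527/1802 ≈ -0.84739)
R(y, Q) = Q + y*Q² (R(y, Q) = y*Q² + Q = Q + y*Q²)
d(h) = -626/3 - h/3 (d(h) = 2 + (8*(1 + 8*(-10)) - h)/3 = 2 + (8*(1 - 80) - h)/3 = 2 + (8*(-79) - h)/3 = 2 + (-632 - h)/3 = 2 + (-632/3 - h/3) = -626/3 - h/3)
-√(d(51) + X) = -√((-626/3 - ⅓*51) - 1527/1802) = -√((-626/3 - 17) - 1527/1802) = -√(-677/3 - 1527/1802) = -√(-1224535/5406) = -I*√6619836210/5406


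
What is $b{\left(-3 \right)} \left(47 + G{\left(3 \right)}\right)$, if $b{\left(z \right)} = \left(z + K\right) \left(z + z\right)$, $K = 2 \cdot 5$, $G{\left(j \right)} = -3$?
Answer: $-1848$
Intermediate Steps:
$K = 10$
$b{\left(z \right)} = 2 z \left(10 + z\right)$ ($b{\left(z \right)} = \left(z + 10\right) \left(z + z\right) = \left(10 + z\right) 2 z = 2 z \left(10 + z\right)$)
$b{\left(-3 \right)} \left(47 + G{\left(3 \right)}\right) = 2 \left(-3\right) \left(10 - 3\right) \left(47 - 3\right) = 2 \left(-3\right) 7 \cdot 44 = \left(-42\right) 44 = -1848$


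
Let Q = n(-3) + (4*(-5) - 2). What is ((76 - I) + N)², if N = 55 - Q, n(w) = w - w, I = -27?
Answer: 32400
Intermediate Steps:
n(w) = 0
Q = -22 (Q = 0 + (4*(-5) - 2) = 0 + (-20 - 2) = 0 - 22 = -22)
N = 77 (N = 55 - 1*(-22) = 55 + 22 = 77)
((76 - I) + N)² = ((76 - 1*(-27)) + 77)² = ((76 + 27) + 77)² = (103 + 77)² = 180² = 32400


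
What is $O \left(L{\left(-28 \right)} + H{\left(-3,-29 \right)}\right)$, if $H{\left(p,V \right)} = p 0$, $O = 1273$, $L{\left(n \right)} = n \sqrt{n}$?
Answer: $- 71288 i \sqrt{7} \approx - 1.8861 \cdot 10^{5} i$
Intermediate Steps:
$L{\left(n \right)} = n^{\frac{3}{2}}$
$H{\left(p,V \right)} = 0$
$O \left(L{\left(-28 \right)} + H{\left(-3,-29 \right)}\right) = 1273 \left(\left(-28\right)^{\frac{3}{2}} + 0\right) = 1273 \left(- 56 i \sqrt{7} + 0\right) = 1273 \left(- 56 i \sqrt{7}\right) = - 71288 i \sqrt{7}$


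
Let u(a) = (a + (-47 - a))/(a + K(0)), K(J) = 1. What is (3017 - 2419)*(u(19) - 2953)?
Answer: -17672993/10 ≈ -1.7673e+6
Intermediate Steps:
u(a) = -47/(1 + a) (u(a) = (a + (-47 - a))/(a + 1) = -47/(1 + a))
(3017 - 2419)*(u(19) - 2953) = (3017 - 2419)*(-47/(1 + 19) - 2953) = 598*(-47/20 - 2953) = 598*(-59107/20) = -17672993/10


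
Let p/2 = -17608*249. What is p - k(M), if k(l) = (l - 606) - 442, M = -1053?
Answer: -8766683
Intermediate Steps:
k(l) = -1048 + l (k(l) = (-606 + l) - 442 = -1048 + l)
p = -8768784 (p = 2*(-17608*249) = 2*(-4384392) = -8768784)
p - k(M) = -8768784 - (-1048 - 1053) = -8768784 - 1*(-2101) = -8768784 + 2101 = -8766683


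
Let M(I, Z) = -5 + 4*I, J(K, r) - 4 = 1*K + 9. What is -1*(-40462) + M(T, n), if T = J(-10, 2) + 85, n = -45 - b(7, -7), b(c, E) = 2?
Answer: 40809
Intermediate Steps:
n = -47 (n = -45 - 1*2 = -45 - 2 = -47)
J(K, r) = 13 + K (J(K, r) = 4 + (1*K + 9) = 4 + (K + 9) = 4 + (9 + K) = 13 + K)
T = 88 (T = (13 - 10) + 85 = 3 + 85 = 88)
-1*(-40462) + M(T, n) = -1*(-40462) + (-5 + 4*88) = 40462 + (-5 + 352) = 40462 + 347 = 40809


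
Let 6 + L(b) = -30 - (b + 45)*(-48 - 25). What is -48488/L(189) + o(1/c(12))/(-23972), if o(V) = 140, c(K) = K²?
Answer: -145592597/51078339 ≈ -2.8504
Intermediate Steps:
L(b) = 3249 + 73*b (L(b) = -6 + (-30 - (b + 45)*(-48 - 25)) = -6 + (-30 - (45 + b)*(-73)) = -6 + (-30 - (-3285 - 73*b)) = -6 + (-30 + (3285 + 73*b)) = -6 + (3255 + 73*b) = 3249 + 73*b)
-48488/L(189) + o(1/c(12))/(-23972) = -48488/(3249 + 73*189) + 140/(-23972) = -48488/(3249 + 13797) + 140*(-1/23972) = -48488/17046 - 35/5993 = -48488*1/17046 - 35/5993 = -24244/8523 - 35/5993 = -145592597/51078339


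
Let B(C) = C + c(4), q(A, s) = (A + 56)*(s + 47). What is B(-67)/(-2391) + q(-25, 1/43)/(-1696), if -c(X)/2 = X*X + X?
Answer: -71034683/87185424 ≈ -0.81475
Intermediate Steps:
q(A, s) = (47 + s)*(56 + A) (q(A, s) = (56 + A)*(47 + s) = (47 + s)*(56 + A))
c(X) = -2*X - 2*X² (c(X) = -2*(X*X + X) = -2*(X² + X) = -2*(X + X²) = -2*X - 2*X²)
B(C) = -40 + C (B(C) = C - 2*4*(1 + 4) = C - 2*4*5 = C - 40 = -40 + C)
B(-67)/(-2391) + q(-25, 1/43)/(-1696) = (-40 - 67)/(-2391) + (2632 + 47*(-25) + 56/43 - 25/43)/(-1696) = -107*(-1/2391) + (2632 - 1175 + 56*(1/43) - 25*1/43)*(-1/1696) = 107/2391 + (2632 - 1175 + 56/43 - 25/43)*(-1/1696) = 107/2391 + (62682/43)*(-1/1696) = 107/2391 - 31341/36464 = -71034683/87185424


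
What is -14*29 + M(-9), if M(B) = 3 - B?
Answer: -394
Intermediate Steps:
-14*29 + M(-9) = -14*29 + (3 - 1*(-9)) = -406 + (3 + 9) = -406 + 12 = -394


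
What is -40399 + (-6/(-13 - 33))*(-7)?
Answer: -929198/23 ≈ -40400.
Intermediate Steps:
-40399 + (-6/(-13 - 33))*(-7) = -40399 + (-6/(-46))*(-7) = -40399 - 1/46*(-6)*(-7) = -40399 + (3/23)*(-7) = -40399 - 21/23 = -929198/23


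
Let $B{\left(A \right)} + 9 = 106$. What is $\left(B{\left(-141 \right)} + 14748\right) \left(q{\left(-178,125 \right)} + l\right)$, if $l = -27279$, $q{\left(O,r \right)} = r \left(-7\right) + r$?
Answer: $-416090505$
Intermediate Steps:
$q{\left(O,r \right)} = - 6 r$ ($q{\left(O,r \right)} = - 7 r + r = - 6 r$)
$B{\left(A \right)} = 97$ ($B{\left(A \right)} = -9 + 106 = 97$)
$\left(B{\left(-141 \right)} + 14748\right) \left(q{\left(-178,125 \right)} + l\right) = \left(97 + 14748\right) \left(\left(-6\right) 125 - 27279\right) = 14845 \left(-750 - 27279\right) = 14845 \left(-28029\right) = -416090505$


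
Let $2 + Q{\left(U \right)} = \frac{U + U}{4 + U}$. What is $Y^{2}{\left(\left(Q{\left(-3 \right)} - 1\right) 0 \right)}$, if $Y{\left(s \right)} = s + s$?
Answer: $0$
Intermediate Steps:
$Q{\left(U \right)} = -2 + \frac{2 U}{4 + U}$ ($Q{\left(U \right)} = -2 + \frac{U + U}{4 + U} = -2 + \frac{2 U}{4 + U}$)
$Y{\left(s \right)} = 2 s$
$Y^{2}{\left(\left(Q{\left(-3 \right)} - 1\right) 0 \right)} = \left(2 \left(- \frac{8}{4 - 3} - 1\right) 0\right)^{2} = \left(2 \left(- \frac{8}{1} - 1\right) 0\right)^{2} = \left(2 \left(\left(-8\right) 1 - 1\right) 0\right)^{2} = \left(2 \left(-8 - 1\right) 0\right)^{2} = \left(2 \left(\left(-9\right) 0\right)\right)^{2} = \left(2 \cdot 0\right)^{2} = 0^{2} = 0$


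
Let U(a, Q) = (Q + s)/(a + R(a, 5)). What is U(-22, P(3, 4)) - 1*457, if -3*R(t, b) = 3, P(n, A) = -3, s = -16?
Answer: -10492/23 ≈ -456.17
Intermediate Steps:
R(t, b) = -1 (R(t, b) = -⅓*3 = -1)
U(a, Q) = (-16 + Q)/(-1 + a) (U(a, Q) = (Q - 16)/(a - 1) = (-16 + Q)/(-1 + a))
U(-22, P(3, 4)) - 1*457 = (-16 - 3)/(-1 - 22) - 1*457 = -19/(-23) - 457 = -1/23*(-19) - 457 = 19/23 - 457 = -10492/23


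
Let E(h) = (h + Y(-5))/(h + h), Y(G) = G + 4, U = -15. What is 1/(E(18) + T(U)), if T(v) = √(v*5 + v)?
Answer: 612/116929 - 3888*I*√10/116929 ≈ 0.0052339 - 0.10515*I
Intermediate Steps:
Y(G) = 4 + G
T(v) = √6*√v (T(v) = √(5*v + v) = √(6*v) = √6*√v)
E(h) = (-1 + h)/(2*h) (E(h) = (h + (4 - 5))/(h + h) = (h - 1)/((2*h)) = (-1 + h)*(1/(2*h)) = (-1 + h)/(2*h))
1/(E(18) + T(U)) = 1/((½)*(-1 + 18)/18 + √6*√(-15)) = 1/((½)*(1/18)*17 + √6*(I*√15)) = 1/(17/36 + 3*I*√10)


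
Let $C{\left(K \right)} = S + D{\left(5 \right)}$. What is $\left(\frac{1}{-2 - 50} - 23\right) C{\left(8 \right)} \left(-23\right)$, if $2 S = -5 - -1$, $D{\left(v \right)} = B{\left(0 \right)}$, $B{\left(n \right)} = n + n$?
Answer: $- \frac{27531}{26} \approx -1058.9$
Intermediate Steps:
$B{\left(n \right)} = 2 n$
$D{\left(v \right)} = 0$ ($D{\left(v \right)} = 2 \cdot 0 = 0$)
$S = -2$ ($S = \frac{-5 - -1}{2} = \frac{-5 + 1}{2} = \frac{1}{2} \left(-4\right) = -2$)
$C{\left(K \right)} = -2$ ($C{\left(K \right)} = -2 + 0 = -2$)
$\left(\frac{1}{-2 - 50} - 23\right) C{\left(8 \right)} \left(-23\right) = \left(\frac{1}{-2 - 50} - 23\right) \left(-2\right) \left(-23\right) = \left(\frac{1}{-52} - 23\right) \left(-2\right) \left(-23\right) = \left(- \frac{1}{52} - 23\right) \left(-2\right) \left(-23\right) = \left(- \frac{1197}{52}\right) \left(-2\right) \left(-23\right) = \frac{1197}{26} \left(-23\right) = - \frac{27531}{26}$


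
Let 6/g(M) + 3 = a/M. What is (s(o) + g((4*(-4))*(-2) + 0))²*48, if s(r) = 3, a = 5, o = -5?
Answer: 314928/8281 ≈ 38.030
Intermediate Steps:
g(M) = 6/(-3 + 5/M)
(s(o) + g((4*(-4))*(-2) + 0))²*48 = (3 - 6*((4*(-4))*(-2) + 0)/(-5 + 3*((4*(-4))*(-2) + 0)))²*48 = (3 - 6*(-16*(-2) + 0)/(-5 + 3*(-16*(-2) + 0)))²*48 = (3 - 6*(32 + 0)/(-5 + 3*(32 + 0)))²*48 = (3 - 6*32/(-5 + 3*32))²*48 = (3 - 6*32/(-5 + 96))²*48 = (3 - 6*32/91)²*48 = (3 - 6*32*1/91)²*48 = (3 - 192/91)²*48 = (81/91)²*48 = (6561/8281)*48 = 314928/8281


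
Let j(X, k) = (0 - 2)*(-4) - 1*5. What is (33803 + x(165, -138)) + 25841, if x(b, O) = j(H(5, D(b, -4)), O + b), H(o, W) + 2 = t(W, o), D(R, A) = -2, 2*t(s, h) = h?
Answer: 59647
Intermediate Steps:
t(s, h) = h/2
H(o, W) = -2 + o/2
j(X, k) = 3 (j(X, k) = -2*(-4) - 5 = 8 - 5 = 3)
x(b, O) = 3
(33803 + x(165, -138)) + 25841 = (33803 + 3) + 25841 = 33806 + 25841 = 59647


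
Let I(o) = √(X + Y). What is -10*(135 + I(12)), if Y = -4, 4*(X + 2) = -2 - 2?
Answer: -1350 - 10*I*√7 ≈ -1350.0 - 26.458*I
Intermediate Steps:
X = -3 (X = -2 + (-2 - 2)/4 = -2 + (¼)*(-4) = -2 - 1 = -3)
I(o) = I*√7 (I(o) = √(-3 - 4) = √(-7) = I*√7)
-10*(135 + I(12)) = -10*(135 + I*√7) = -1350 - 10*I*√7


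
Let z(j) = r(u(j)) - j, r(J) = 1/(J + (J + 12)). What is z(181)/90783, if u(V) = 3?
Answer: -3257/1634094 ≈ -0.0019932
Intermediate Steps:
r(J) = 1/(12 + 2*J) (r(J) = 1/(J + (12 + J)) = 1/(12 + 2*J))
z(j) = 1/18 - j (z(j) = 1/(2*(6 + 3)) - j = (½)/9 - j = (½)*(⅑) - j = 1/18 - j)
z(181)/90783 = (1/18 - 1*181)/90783 = (1/18 - 181)*(1/90783) = -3257/18*1/90783 = -3257/1634094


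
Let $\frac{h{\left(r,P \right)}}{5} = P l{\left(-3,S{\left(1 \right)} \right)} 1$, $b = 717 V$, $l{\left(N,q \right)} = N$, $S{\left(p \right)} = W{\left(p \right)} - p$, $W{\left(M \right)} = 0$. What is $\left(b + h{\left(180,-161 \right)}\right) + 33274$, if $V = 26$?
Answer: $54331$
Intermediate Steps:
$S{\left(p \right)} = - p$ ($S{\left(p \right)} = 0 - p = - p$)
$b = 18642$ ($b = 717 \cdot 26 = 18642$)
$h{\left(r,P \right)} = - 15 P$ ($h{\left(r,P \right)} = 5 P \left(-3\right) 1 = 5 - 3 P 1 = 5 \left(- 3 P\right) = - 15 P$)
$\left(b + h{\left(180,-161 \right)}\right) + 33274 = \left(18642 - -2415\right) + 33274 = \left(18642 + 2415\right) + 33274 = 21057 + 33274 = 54331$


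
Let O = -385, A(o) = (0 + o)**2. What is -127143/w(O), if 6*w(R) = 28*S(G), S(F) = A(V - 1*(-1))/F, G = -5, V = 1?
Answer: 1907145/56 ≈ 34056.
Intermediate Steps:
A(o) = o**2
S(F) = 4/F (S(F) = (1 - 1*(-1))**2/F = (1 + 1)**2/F = 2**2/F = 4/F)
w(R) = -56/15 (w(R) = (28*(4/(-5)))/6 = (28*(4*(-1/5)))/6 = (28*(-4/5))/6 = (1/6)*(-112/5) = -56/15)
-127143/w(O) = -127143/(-56/15) = -127143*(-15/56) = 1907145/56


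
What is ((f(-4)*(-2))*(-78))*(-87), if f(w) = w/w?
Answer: -13572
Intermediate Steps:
f(w) = 1
((f(-4)*(-2))*(-78))*(-87) = ((1*(-2))*(-78))*(-87) = -2*(-78)*(-87) = 156*(-87) = -13572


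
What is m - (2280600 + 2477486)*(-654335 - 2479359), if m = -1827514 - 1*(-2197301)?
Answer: 14910385919471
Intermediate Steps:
m = 369787 (m = -1827514 + 2197301 = 369787)
m - (2280600 + 2477486)*(-654335 - 2479359) = 369787 - (2280600 + 2477486)*(-654335 - 2479359) = 369787 - 4758086*(-3133694) = 369787 - 1*(-14910385549684) = 369787 + 14910385549684 = 14910385919471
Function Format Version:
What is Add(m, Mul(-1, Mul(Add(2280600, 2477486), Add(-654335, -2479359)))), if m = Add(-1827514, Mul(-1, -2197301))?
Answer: 14910385919471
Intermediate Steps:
m = 369787 (m = Add(-1827514, 2197301) = 369787)
Add(m, Mul(-1, Mul(Add(2280600, 2477486), Add(-654335, -2479359)))) = Add(369787, Mul(-1, Mul(Add(2280600, 2477486), Add(-654335, -2479359)))) = Add(369787, Mul(-1, Mul(4758086, -3133694))) = Add(369787, Mul(-1, -14910385549684)) = Add(369787, 14910385549684) = 14910385919471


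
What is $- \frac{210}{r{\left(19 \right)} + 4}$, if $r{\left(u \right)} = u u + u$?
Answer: $- \frac{35}{64} \approx -0.54688$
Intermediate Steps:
$r{\left(u \right)} = u + u^{2}$ ($r{\left(u \right)} = u^{2} + u = u + u^{2}$)
$- \frac{210}{r{\left(19 \right)} + 4} = - \frac{210}{19 \left(1 + 19\right) + 4} = - \frac{210}{19 \cdot 20 + 4} = - \frac{210}{380 + 4} = - \frac{210}{384} = \left(-210\right) \frac{1}{384} = - \frac{35}{64}$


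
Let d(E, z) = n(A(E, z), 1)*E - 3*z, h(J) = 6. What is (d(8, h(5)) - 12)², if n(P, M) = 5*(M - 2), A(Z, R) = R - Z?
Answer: 4900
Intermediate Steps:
n(P, M) = -10 + 5*M (n(P, M) = 5*(-2 + M) = -10 + 5*M)
d(E, z) = -5*E - 3*z (d(E, z) = (-10 + 5*1)*E - 3*z = (-10 + 5)*E - 3*z = -5*E - 3*z)
(d(8, h(5)) - 12)² = ((-5*8 - 3*6) - 12)² = ((-40 - 18) - 12)² = (-58 - 12)² = (-70)² = 4900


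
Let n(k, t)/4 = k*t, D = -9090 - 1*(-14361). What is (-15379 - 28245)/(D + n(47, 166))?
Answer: -43624/36479 ≈ -1.1959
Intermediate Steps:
D = 5271 (D = -9090 + 14361 = 5271)
n(k, t) = 4*k*t (n(k, t) = 4*(k*t) = 4*k*t)
(-15379 - 28245)/(D + n(47, 166)) = (-15379 - 28245)/(5271 + 4*47*166) = -43624/(5271 + 31208) = -43624/36479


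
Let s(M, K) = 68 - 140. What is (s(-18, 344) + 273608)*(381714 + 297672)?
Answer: 185836528896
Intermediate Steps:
s(M, K) = -72
(s(-18, 344) + 273608)*(381714 + 297672) = (-72 + 273608)*(381714 + 297672) = 273536*679386 = 185836528896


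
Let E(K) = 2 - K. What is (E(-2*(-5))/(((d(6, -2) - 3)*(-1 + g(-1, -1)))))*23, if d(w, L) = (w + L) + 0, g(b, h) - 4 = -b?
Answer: -46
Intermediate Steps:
g(b, h) = 4 - b
d(w, L) = L + w (d(w, L) = (L + w) + 0 = L + w)
(E(-2*(-5))/(((d(6, -2) - 3)*(-1 + g(-1, -1)))))*23 = ((2 - (-2)*(-5))/((((-2 + 6) - 3)*(-1 + (4 - 1*(-1))))))*23 = ((2 - 1*10)/(((4 - 3)*(-1 + (4 + 1)))))*23 = ((2 - 10)/((1*(-1 + 5))))*23 = -8/(1*4)*23 = -8/4*23 = -8*1/4*23 = -2*23 = -46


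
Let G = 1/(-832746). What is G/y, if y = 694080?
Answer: -1/577992343680 ≈ -1.7301e-12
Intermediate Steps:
G = -1/832746 ≈ -1.2008e-6
G/y = -1/832746/694080 = -1/832746*1/694080 = -1/577992343680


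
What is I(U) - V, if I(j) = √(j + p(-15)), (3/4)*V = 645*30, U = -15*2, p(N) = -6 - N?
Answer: -25800 + I*√21 ≈ -25800.0 + 4.5826*I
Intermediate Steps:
U = -30
V = 25800 (V = 4*(645*30)/3 = (4/3)*19350 = 25800)
I(j) = √(9 + j) (I(j) = √(j + (-6 - 1*(-15))) = √(j + (-6 + 15)) = √(j + 9) = √(9 + j))
I(U) - V = √(9 - 30) - 1*25800 = √(-21) - 25800 = I*√21 - 25800 = -25800 + I*√21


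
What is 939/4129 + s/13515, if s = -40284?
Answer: -51214017/18601145 ≈ -2.7533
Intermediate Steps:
939/4129 + s/13515 = 939/4129 - 40284/13515 = 939*(1/4129) - 40284*1/13515 = 939/4129 - 13428/4505 = -51214017/18601145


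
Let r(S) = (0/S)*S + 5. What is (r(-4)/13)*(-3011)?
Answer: -15055/13 ≈ -1158.1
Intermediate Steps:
r(S) = 5 (r(S) = 0*S + 5 = 0 + 5 = 5)
(r(-4)/13)*(-3011) = (5/13)*(-3011) = -15055/13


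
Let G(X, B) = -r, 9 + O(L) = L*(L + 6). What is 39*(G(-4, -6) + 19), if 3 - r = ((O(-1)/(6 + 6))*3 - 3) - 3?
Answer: 507/2 ≈ 253.50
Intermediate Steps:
O(L) = -9 + L*(6 + L) (O(L) = -9 + L*(L + 6) = -9 + L*(6 + L))
r = 25/2 (r = 3 - ((((-9 + (-1)² + 6*(-1))/(6 + 6))*3 - 3) - 3) = 3 - ((((-9 + 1 - 6)/12)*3 - 3) - 3) = 3 - ((((1/12)*(-14))*3 - 3) - 3) = 3 - ((-7/6*3 - 3) - 3) = 3 - ((-7/2 - 3) - 3) = 3 - (-13/2 - 3) = 3 - 1*(-19/2) = 3 + 19/2 = 25/2 ≈ 12.500)
G(X, B) = -25/2 (G(X, B) = -1*25/2 = -25/2)
39*(G(-4, -6) + 19) = 39*(-25/2 + 19) = 39*(13/2) = 507/2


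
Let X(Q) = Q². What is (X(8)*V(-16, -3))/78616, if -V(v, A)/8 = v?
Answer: 1024/9827 ≈ 0.10420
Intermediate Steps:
V(v, A) = -8*v
(X(8)*V(-16, -3))/78616 = (8²*(-8*(-16)))/78616 = (64*128)*(1/78616) = 8192*(1/78616) = 1024/9827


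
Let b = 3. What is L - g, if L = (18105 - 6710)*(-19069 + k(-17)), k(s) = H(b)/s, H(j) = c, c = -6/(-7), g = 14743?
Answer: -25859482132/119 ≈ -2.1731e+8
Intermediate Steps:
c = 6/7 (c = -6*(-⅐) = 6/7 ≈ 0.85714)
H(j) = 6/7
k(s) = 6/(7*s)
L = -25857727715/119 (L = (18105 - 6710)*(-19069 + (6/7)/(-17)) = 11395*(-19069 + (6/7)*(-1/17)) = 11395*(-19069 - 6/119) = 11395*(-2269217/119) = -25857727715/119 ≈ -2.1729e+8)
L - g = -25857727715/119 - 1*14743 = -25857727715/119 - 14743 = -25859482132/119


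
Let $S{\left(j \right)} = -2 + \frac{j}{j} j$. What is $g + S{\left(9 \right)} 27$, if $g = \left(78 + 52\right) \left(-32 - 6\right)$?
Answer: $-4751$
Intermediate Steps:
$g = -4940$ ($g = 130 \left(-38\right) = -4940$)
$S{\left(j \right)} = -2 + j$ ($S{\left(j \right)} = -2 + 1 j = -2 + j$)
$g + S{\left(9 \right)} 27 = -4940 + \left(-2 + 9\right) 27 = -4940 + 7 \cdot 27 = -4940 + 189 = -4751$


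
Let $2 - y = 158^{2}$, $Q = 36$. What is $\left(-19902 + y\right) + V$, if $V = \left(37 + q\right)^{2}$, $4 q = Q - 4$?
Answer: $-42839$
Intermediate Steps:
$q = 8$ ($q = \frac{36 - 4}{4} = \frac{1}{4} \cdot 32 = 8$)
$y = -24962$ ($y = 2 - 158^{2} = 2 - 24964 = -24962$)
$V = 2025$ ($V = \left(37 + 8\right)^{2} = 45^{2} = 2025$)
$\left(-19902 + y\right) + V = \left(-19902 - 24962\right) + 2025 = -44864 + 2025 = -42839$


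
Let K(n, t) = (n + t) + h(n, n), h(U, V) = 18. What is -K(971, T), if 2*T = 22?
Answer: -1000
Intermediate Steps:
T = 11 (T = (½)*22 = 11)
K(n, t) = 18 + n + t (K(n, t) = (n + t) + 18 = 18 + n + t)
-K(971, T) = -(18 + 971 + 11) = -1*1000 = -1000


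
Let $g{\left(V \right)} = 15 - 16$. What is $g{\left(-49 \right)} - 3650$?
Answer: $-3651$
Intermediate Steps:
$g{\left(V \right)} = -1$
$g{\left(-49 \right)} - 3650 = -1 - 3650 = -3651$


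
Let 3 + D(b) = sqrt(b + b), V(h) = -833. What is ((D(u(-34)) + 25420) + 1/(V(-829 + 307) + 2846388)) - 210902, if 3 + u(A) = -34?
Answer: -527807769174/2845555 + I*sqrt(74) ≈ -1.8549e+5 + 8.6023*I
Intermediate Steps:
u(A) = -37 (u(A) = -3 - 34 = -37)
D(b) = -3 + sqrt(2)*sqrt(b) (D(b) = -3 + sqrt(b + b) = -3 + sqrt(2*b) = -3 + sqrt(2)*sqrt(b))
((D(u(-34)) + 25420) + 1/(V(-829 + 307) + 2846388)) - 210902 = (((-3 + sqrt(2)*sqrt(-37)) + 25420) + 1/(-833 + 2846388)) - 210902 = (((-3 + sqrt(2)*(I*sqrt(37))) + 25420) + 1/2845555) - 210902 = (((-3 + I*sqrt(74)) + 25420) + 1/2845555) - 210902 = ((25417 + I*sqrt(74)) + 1/2845555) - 210902 = (72325471436/2845555 + I*sqrt(74)) - 210902 = -527807769174/2845555 + I*sqrt(74)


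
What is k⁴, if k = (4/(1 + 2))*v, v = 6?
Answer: 4096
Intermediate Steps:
k = 8 (k = (4/(1 + 2))*6 = (4/3)*6 = 8)
k⁴ = 8⁴ = 4096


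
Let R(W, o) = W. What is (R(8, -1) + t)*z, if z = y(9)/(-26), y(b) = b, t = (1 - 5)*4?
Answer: 36/13 ≈ 2.7692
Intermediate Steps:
t = -16 (t = -4*4 = -16)
z = -9/26 (z = 9/(-26) = 9*(-1/26) = -9/26 ≈ -0.34615)
(R(8, -1) + t)*z = (8 - 16)*(-9/26) = -8*(-9/26) = 36/13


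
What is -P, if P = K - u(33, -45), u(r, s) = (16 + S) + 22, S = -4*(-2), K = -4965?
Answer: 5011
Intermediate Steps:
S = 8
u(r, s) = 46 (u(r, s) = (16 + 8) + 22 = 24 + 22 = 46)
P = -5011 (P = -4965 - 1*46 = -4965 - 46 = -5011)
-P = -1*(-5011) = 5011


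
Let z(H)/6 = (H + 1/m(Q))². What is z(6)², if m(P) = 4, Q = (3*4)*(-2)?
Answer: 3515625/64 ≈ 54932.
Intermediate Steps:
Q = -24 (Q = 12*(-2) = -24)
z(H) = 6*(¼ + H)² (z(H) = 6*(H + 1/4)² = 6*(H + ¼)² = 6*(¼ + H)²)
z(6)² = (3*(1 + 4*6)²/8)² = (3*(1 + 24)²/8)² = ((3/8)*25²)² = ((3/8)*625)² = (1875/8)² = 3515625/64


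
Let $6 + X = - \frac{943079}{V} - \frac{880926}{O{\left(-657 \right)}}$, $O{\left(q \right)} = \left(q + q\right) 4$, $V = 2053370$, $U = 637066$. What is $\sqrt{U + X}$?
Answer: $\frac{\sqrt{1064955724151131791345}}{40880730} \approx 798.26$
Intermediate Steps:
$O{\left(q \right)} = 8 q$ ($O{\left(q \right)} = 2 q 4 = 8 q$)
$X = \frac{144929593423}{899376060}$ ($X = -6 - \left(- \frac{146821}{876} + \frac{943079}{2053370}\right) = -6 - \left(\frac{943079}{2053370} + \frac{880926}{-5256}\right) = -6 - - \frac{150325849783}{899376060} = -6 + \left(- \frac{943079}{2053370} + \frac{146821}{876}\right) = -6 + \frac{150325849783}{899376060} = \frac{144929593423}{899376060} \approx 161.14$)
$\sqrt{U + X} = \sqrt{637066 + \frac{144929593423}{899376060}} = \sqrt{\frac{573106838633383}{899376060}} = \frac{\sqrt{1064955724151131791345}}{40880730}$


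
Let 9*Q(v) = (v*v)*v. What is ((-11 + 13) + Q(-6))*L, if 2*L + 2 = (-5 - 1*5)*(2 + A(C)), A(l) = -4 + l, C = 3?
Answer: 132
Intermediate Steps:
Q(v) = v³/9 (Q(v) = ((v*v)*v)/9 = (v²*v)/9 = v³/9)
L = -6 (L = -1 + ((-5 - 1*5)*(2 + (-4 + 3)))/2 = -1 + ((-5 - 5)*(2 - 1))/2 = -1 + (-10*1)/2 = -1 + (½)*(-10) = -1 - 5 = -6)
((-11 + 13) + Q(-6))*L = ((-11 + 13) + (⅑)*(-6)³)*(-6) = (2 + (⅑)*(-216))*(-6) = (2 - 24)*(-6) = -22*(-6) = 132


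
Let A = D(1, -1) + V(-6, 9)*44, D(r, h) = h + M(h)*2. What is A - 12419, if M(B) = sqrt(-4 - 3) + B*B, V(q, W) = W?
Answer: -12022 + 2*I*sqrt(7) ≈ -12022.0 + 5.2915*I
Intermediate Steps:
M(B) = B**2 + I*sqrt(7) (M(B) = sqrt(-7) + B**2 = I*sqrt(7) + B**2 = B**2 + I*sqrt(7))
D(r, h) = h + 2*h**2 + 2*I*sqrt(7) (D(r, h) = h + (h**2 + I*sqrt(7))*2 = h + (2*h**2 + 2*I*sqrt(7)) = h + 2*h**2 + 2*I*sqrt(7))
A = 397 + 2*I*sqrt(7) (A = (-1 + 2*(-1)**2 + 2*I*sqrt(7)) + 9*44 = (-1 + 2*1 + 2*I*sqrt(7)) + 396 = (-1 + 2 + 2*I*sqrt(7)) + 396 = (1 + 2*I*sqrt(7)) + 396 = 397 + 2*I*sqrt(7) ≈ 397.0 + 5.2915*I)
A - 12419 = (397 + 2*I*sqrt(7)) - 12419 = -12022 + 2*I*sqrt(7)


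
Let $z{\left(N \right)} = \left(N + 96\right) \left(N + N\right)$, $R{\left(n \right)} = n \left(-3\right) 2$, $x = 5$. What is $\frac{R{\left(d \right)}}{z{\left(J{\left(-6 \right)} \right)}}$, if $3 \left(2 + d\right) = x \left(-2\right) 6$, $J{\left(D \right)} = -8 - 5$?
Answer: $- \frac{66}{1079} \approx -0.061168$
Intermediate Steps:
$J{\left(D \right)} = -13$ ($J{\left(D \right)} = -8 - 5 = -13$)
$d = -22$ ($d = -2 + \frac{5 \left(-2\right) 6}{3} = -2 + \frac{\left(-10\right) 6}{3} = -2 + \frac{1}{3} \left(-60\right) = -2 - 20 = -22$)
$R{\left(n \right)} = - 6 n$ ($R{\left(n \right)} = - 3 n 2 = - 6 n$)
$z{\left(N \right)} = 2 N \left(96 + N\right)$ ($z{\left(N \right)} = \left(96 + N\right) 2 N = 2 N \left(96 + N\right)$)
$\frac{R{\left(d \right)}}{z{\left(J{\left(-6 \right)} \right)}} = \frac{\left(-6\right) \left(-22\right)}{2 \left(-13\right) \left(96 - 13\right)} = \frac{132}{2 \left(-13\right) 83} = \frac{132}{-2158} = 132 \left(- \frac{1}{2158}\right) = - \frac{66}{1079}$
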